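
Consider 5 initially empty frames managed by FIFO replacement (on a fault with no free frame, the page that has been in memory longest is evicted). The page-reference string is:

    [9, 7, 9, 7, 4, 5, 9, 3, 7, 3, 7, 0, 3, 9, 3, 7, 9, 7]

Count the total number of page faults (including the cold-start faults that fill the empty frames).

9 -> miss, frames [9]
7 -> miss, frames [9, 7]
9 -> hit
7 -> hit
4 -> miss, frames [9, 7, 4]
5 -> miss, frames [9, 7, 4, 5]
9 -> hit
3 -> miss, frames [9, 7, 4, 5, 3]
7 -> hit
3 -> hit
7 -> hit
0 -> miss, evict 9, frames [7, 4, 5, 3, 0]
3 -> hit
9 -> miss, evict 7, frames [4, 5, 3, 0, 9]
3 -> hit
7 -> miss, evict 4, frames [5, 3, 0, 9, 7]
9 -> hit
7 -> hit
Page faults: 8.

8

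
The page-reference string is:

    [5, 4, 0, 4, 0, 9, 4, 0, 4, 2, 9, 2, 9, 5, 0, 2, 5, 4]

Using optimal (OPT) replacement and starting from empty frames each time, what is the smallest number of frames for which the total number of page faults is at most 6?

f=1: 18 faults
f=2: 11 faults
f=3: 7 faults
f=4: 6 faults
f=5: 5 faults
Smallest f with faults ≤ 6 is 4.

4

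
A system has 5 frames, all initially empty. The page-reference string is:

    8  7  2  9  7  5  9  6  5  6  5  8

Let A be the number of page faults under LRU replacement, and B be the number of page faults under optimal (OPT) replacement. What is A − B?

1

Under LRU: F F F F . F . F . . . F → 7 faults.
Under OPT: F F F F . F . F . . . . → 6 faults.
A − B = 7 − 6 = 1.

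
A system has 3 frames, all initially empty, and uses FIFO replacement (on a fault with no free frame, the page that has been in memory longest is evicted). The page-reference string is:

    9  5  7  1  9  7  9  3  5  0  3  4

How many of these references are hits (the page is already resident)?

9: fault, frames (9)
5: fault, frames (9 5)
7: fault, frames (9 5 7)
1: fault, evict 9, frames (5 7 1)
9: fault, evict 5, frames (7 1 9)
7: hit
9: hit
3: fault, evict 7, frames (1 9 3)
5: fault, evict 1, frames (9 3 5)
0: fault, evict 9, frames (3 5 0)
3: hit
4: fault, evict 3, frames (5 0 4)
Hits: 3.

3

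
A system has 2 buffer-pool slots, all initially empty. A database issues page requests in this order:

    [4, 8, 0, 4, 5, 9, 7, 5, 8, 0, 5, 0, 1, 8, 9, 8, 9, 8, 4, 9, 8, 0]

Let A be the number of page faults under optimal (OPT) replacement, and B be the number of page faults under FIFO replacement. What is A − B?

-3

Under OPT: F F F . F F F . F F . . F F F . . . F . F F → 14 faults.
Under FIFO: F F F F F F F F F F F . F F F . . . F . F F → 17 faults.
A − B = 14 − 17 = -3.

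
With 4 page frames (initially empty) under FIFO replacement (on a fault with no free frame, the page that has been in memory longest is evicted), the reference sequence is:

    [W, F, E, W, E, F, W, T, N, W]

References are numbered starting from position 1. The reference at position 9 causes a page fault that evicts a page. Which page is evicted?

W

pos 1: W -> fault, frames (W)
pos 2: F -> fault, frames (W F)
pos 3: E -> fault, frames (W F E)
pos 4: W -> hit
pos 5: E -> hit
pos 6: F -> hit
pos 7: W -> hit
pos 8: T -> fault, frames (W F E T)
pos 9: N -> fault, evict W, frames (F E T N)
At position 9, page W is evicted.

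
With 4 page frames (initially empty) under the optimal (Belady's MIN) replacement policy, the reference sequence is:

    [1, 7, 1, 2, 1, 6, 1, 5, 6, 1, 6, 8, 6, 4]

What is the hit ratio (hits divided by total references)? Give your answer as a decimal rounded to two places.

0.50

1 → fault, frames (1)
7 → fault, frames (1 7)
1 → hit
2 → fault, frames (1 7 2)
1 → hit
6 → fault, frames (1 7 2 6)
1 → hit
5 → fault, evict 2, frames (1 7 6 5)
6 → hit
1 → hit
6 → hit
8 → fault, evict 5, frames (1 7 6 8)
6 → hit
4 → fault, evict 8, frames (1 7 6 4)
Hits: 7 of 14 references → 7/14 = 0.5000.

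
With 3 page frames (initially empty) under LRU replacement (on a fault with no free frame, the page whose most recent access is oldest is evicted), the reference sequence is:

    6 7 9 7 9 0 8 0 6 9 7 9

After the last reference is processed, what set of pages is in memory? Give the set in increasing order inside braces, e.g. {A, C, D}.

{6, 7, 9}

6 → fault, frames (6)
7 → fault, frames (6 7)
9 → fault, frames (6 7 9)
7 → hit
9 → hit
0 → fault, evict 6, frames (7 9 0)
8 → fault, evict 7, frames (9 0 8)
0 → hit
6 → fault, evict 9, frames (8 0 6)
9 → fault, evict 8, frames (0 6 9)
7 → fault, evict 0, frames (6 9 7)
9 → hit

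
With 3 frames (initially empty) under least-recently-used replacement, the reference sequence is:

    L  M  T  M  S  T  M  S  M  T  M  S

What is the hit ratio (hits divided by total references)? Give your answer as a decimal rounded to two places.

0.67

L → miss, frames (L)
M → miss, frames (L M)
T → miss, frames (L M T)
M → hit
S → miss, evict L, frames (T M S)
T → hit
M → hit
S → hit
M → hit
T → hit
M → hit
S → hit
Hits: 8 of 12 references → 8/12 = 0.6667.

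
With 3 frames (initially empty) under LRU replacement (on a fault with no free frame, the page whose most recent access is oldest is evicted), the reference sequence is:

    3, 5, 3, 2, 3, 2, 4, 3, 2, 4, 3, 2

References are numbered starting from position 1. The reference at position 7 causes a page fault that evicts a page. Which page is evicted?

pos 1: 3 -> fault, frames (3)
pos 2: 5 -> fault, frames (3 5)
pos 3: 3 -> hit
pos 4: 2 -> fault, frames (5 3 2)
pos 5: 3 -> hit
pos 6: 2 -> hit
pos 7: 4 -> fault, evict 5, frames (3 2 4)
At position 7, page 5 is evicted.

5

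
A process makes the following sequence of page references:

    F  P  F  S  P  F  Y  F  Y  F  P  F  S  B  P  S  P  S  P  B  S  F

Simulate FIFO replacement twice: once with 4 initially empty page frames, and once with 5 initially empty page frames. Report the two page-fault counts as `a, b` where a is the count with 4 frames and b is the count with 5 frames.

4 frames: F F . F . . F . . . . . . F . . . . . . . F → 6 faults.
5 frames: F F . F . . F . . . . . . F . . . . . . . . → 5 faults.
5 < 6: adding a frame reduced faults, as is typical.

6, 5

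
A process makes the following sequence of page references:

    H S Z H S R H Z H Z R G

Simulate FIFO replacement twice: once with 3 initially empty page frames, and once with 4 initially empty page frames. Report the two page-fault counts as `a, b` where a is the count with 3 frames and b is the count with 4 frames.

3 frames: F F F . . F F . . . . F → 6 faults.
4 frames: F F F . . F . . . . . F → 5 faults.
5 < 6: adding a frame reduced faults, as is typical.

6, 5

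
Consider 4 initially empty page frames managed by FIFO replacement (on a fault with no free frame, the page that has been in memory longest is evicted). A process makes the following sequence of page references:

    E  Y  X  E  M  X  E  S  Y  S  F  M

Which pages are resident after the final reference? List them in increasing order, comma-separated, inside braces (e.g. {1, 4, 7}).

{F, M, S, X}

E → miss, frames [E]
Y → miss, frames [E, Y]
X → miss, frames [E, Y, X]
E → hit
M → miss, frames [E, Y, X, M]
X → hit
E → hit
S → miss, evict E, frames [Y, X, M, S]
Y → hit
S → hit
F → miss, evict Y, frames [X, M, S, F]
M → hit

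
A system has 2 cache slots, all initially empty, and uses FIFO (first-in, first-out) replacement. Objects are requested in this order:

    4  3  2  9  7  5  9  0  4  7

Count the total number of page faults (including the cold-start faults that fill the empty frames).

4 -> fault, frames (4)
3 -> fault, frames (4 3)
2 -> fault, evict 4, frames (3 2)
9 -> fault, evict 3, frames (2 9)
7 -> fault, evict 2, frames (9 7)
5 -> fault, evict 9, frames (7 5)
9 -> fault, evict 7, frames (5 9)
0 -> fault, evict 5, frames (9 0)
4 -> fault, evict 9, frames (0 4)
7 -> fault, evict 0, frames (4 7)
Page faults: 10.

10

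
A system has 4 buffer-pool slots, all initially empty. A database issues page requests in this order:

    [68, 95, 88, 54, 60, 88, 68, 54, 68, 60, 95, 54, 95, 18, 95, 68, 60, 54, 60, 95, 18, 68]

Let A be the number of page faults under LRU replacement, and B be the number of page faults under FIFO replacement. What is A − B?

2

Under LRU: F F F F F . F . . . F . . F . F F F . . F F → 13 faults.
Under FIFO: F F F F F . F . . . F . . F . . . F F . . F → 11 faults.
A − B = 13 − 11 = 2.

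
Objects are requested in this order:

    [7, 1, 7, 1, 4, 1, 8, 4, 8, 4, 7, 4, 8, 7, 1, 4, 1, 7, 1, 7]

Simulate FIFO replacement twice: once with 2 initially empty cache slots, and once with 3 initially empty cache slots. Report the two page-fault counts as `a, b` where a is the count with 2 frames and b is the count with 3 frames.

12, 7

2 frames: F F . . F . F . . . F F F F F F . F F . → 12 faults.
3 frames: F F . . F . F . . . F . . . F F . . . . → 7 faults.
7 < 12: adding a frame reduced faults, as is typical.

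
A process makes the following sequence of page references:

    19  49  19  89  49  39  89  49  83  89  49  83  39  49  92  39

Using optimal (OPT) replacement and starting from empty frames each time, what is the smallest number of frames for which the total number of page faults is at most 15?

f=1: 16 faults
f=2: 9 faults
f=3: 7 faults
f=4: 6 faults
f=5: 6 faults
f=6: 6 faults
Smallest f with faults ≤ 15 is 2.

2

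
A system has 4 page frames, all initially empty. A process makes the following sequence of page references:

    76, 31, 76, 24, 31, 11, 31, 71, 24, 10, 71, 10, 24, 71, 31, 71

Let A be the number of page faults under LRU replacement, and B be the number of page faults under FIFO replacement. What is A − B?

-1

Under LRU: F F . F . F . F . F . . . . . . → 6 faults.
Under FIFO: F F . F . F . F . F . . . . F . → 7 faults.
A − B = 6 − 7 = -1.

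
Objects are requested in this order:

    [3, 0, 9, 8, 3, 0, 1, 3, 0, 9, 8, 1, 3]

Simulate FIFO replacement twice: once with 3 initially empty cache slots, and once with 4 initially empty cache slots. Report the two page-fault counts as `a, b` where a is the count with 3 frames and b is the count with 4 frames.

10, 11

3 frames: F F F F F F F . . F F . F → 10 faults.
4 frames: F F F F . . F F F F F F F → 11 faults.
11 > 10: adding a frame increased faults — Belady's anomaly.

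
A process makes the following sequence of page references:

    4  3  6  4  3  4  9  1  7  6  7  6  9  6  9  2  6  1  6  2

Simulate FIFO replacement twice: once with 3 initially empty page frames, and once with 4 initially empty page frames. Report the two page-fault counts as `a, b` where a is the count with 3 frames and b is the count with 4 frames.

3 frames: F F F . . . F F F F . . F . . F . F F . → 11 faults.
4 frames: F F F . . . F F F . . . . . . F F . . . → 8 faults.
8 < 11: adding a frame reduced faults, as is typical.

11, 8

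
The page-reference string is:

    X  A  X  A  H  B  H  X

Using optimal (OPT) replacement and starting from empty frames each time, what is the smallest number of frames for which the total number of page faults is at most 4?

f=1: 8 faults
f=2: 5 faults
f=3: 4 faults
f=4: 4 faults
Smallest f with faults ≤ 4 is 3.

3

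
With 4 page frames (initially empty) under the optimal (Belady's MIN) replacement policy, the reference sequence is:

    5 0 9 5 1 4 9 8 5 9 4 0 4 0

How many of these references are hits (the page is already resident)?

5 -> miss, frames [5]
0 -> miss, frames [5, 0]
9 -> miss, frames [5, 0, 9]
5 -> hit
1 -> miss, frames [5, 0, 9, 1]
4 -> miss, evict 1, frames [5, 0, 9, 4]
9 -> hit
8 -> miss, evict 0, frames [5, 9, 4, 8]
5 -> hit
9 -> hit
4 -> hit
0 -> miss, evict 8, frames [5, 9, 4, 0]
4 -> hit
0 -> hit
Hits: 7.

7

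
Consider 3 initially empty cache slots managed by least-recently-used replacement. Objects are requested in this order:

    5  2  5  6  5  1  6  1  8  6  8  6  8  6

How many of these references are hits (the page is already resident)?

9

5: miss, frames {5}
2: miss, frames {5,2}
5: hit
6: miss, frames {2,5,6}
5: hit
1: miss, evict 2, frames {6,5,1}
6: hit
1: hit
8: miss, evict 5, frames {6,1,8}
6: hit
8: hit
6: hit
8: hit
6: hit
Hits: 9.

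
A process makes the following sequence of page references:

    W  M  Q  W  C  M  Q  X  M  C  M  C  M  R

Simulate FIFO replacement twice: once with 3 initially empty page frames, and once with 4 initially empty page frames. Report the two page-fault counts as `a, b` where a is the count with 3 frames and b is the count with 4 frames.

3 frames: F F F . F . . F F . . . . F → 7 faults.
4 frames: F F F . F . . F . . . . . F → 6 faults.
6 < 7: adding a frame reduced faults, as is typical.

7, 6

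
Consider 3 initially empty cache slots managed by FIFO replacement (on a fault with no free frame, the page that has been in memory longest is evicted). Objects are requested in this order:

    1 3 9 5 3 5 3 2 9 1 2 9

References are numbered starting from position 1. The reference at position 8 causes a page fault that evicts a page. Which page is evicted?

pos 1: 1 → fault, frames {1}
pos 2: 3 → fault, frames {1,3}
pos 3: 9 → fault, frames {1,3,9}
pos 4: 5 → fault, evict 1, frames {3,9,5}
pos 5: 3 → hit
pos 6: 5 → hit
pos 7: 3 → hit
pos 8: 2 → fault, evict 3, frames {9,5,2}
At position 8, page 3 is evicted.

3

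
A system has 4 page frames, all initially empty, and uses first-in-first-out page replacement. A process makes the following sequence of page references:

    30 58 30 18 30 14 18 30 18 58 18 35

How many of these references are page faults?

5

30 -> miss, frames {30}
58 -> miss, frames {30,58}
30 -> hit
18 -> miss, frames {30,58,18}
30 -> hit
14 -> miss, frames {30,58,18,14}
18 -> hit
30 -> hit
18 -> hit
58 -> hit
18 -> hit
35 -> miss, evict 30, frames {58,18,14,35}
Page faults: 5.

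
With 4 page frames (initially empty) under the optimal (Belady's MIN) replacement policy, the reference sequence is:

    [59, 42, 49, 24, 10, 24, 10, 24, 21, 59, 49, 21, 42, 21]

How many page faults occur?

59: fault, frames [59]
42: fault, frames [59, 42]
49: fault, frames [59, 42, 49]
24: fault, frames [59, 42, 49, 24]
10: fault, evict 42, frames [59, 49, 24, 10]
24: hit
10: hit
24: hit
21: fault, evict 10, frames [59, 49, 24, 21]
59: hit
49: hit
21: hit
42: fault, evict 24, frames [59, 49, 21, 42]
21: hit
Page faults: 7.

7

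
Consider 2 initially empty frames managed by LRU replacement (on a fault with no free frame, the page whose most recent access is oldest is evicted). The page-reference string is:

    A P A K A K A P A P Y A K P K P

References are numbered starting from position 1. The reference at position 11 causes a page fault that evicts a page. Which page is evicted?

A

pos 1: A: miss, frames (A)
pos 2: P: miss, frames (A P)
pos 3: A: hit
pos 4: K: miss, evict P, frames (A K)
pos 5: A: hit
pos 6: K: hit
pos 7: A: hit
pos 8: P: miss, evict K, frames (A P)
pos 9: A: hit
pos 10: P: hit
pos 11: Y: miss, evict A, frames (P Y)
At position 11, page A is evicted.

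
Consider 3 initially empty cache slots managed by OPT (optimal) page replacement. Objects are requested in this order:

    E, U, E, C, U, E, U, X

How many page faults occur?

E -> miss, frames [E]
U -> miss, frames [E, U]
E -> hit
C -> miss, frames [E, U, C]
U -> hit
E -> hit
U -> hit
X -> miss, evict C, frames [E, U, X]
Page faults: 4.

4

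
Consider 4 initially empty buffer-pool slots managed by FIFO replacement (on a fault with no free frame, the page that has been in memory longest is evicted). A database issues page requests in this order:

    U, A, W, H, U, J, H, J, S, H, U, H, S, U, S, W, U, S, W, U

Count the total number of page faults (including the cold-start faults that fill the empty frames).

U → miss, frames (U)
A → miss, frames (U A)
W → miss, frames (U A W)
H → miss, frames (U A W H)
U → hit
J → miss, evict U, frames (A W H J)
H → hit
J → hit
S → miss, evict A, frames (W H J S)
H → hit
U → miss, evict W, frames (H J S U)
H → hit
S → hit
U → hit
S → hit
W → miss, evict H, frames (J S U W)
U → hit
S → hit
W → hit
U → hit
Page faults: 8.

8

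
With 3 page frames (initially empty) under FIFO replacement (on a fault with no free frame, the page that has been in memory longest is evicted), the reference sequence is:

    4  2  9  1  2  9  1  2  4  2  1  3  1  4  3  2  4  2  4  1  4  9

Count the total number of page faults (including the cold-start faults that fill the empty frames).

4: miss, frames {4}
2: miss, frames {4,2}
9: miss, frames {4,2,9}
1: miss, evict 4, frames {2,9,1}
2: hit
9: hit
1: hit
2: hit
4: miss, evict 2, frames {9,1,4}
2: miss, evict 9, frames {1,4,2}
1: hit
3: miss, evict 1, frames {4,2,3}
1: miss, evict 4, frames {2,3,1}
4: miss, evict 2, frames {3,1,4}
3: hit
2: miss, evict 3, frames {1,4,2}
4: hit
2: hit
4: hit
1: hit
4: hit
9: miss, evict 1, frames {4,2,9}
Page faults: 11.

11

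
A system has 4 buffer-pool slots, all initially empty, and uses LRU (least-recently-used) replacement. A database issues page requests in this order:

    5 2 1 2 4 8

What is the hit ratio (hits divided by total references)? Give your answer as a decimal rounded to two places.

5 → fault, frames [5]
2 → fault, frames [5, 2]
1 → fault, frames [5, 2, 1]
2 → hit
4 → fault, frames [5, 1, 2, 4]
8 → fault, evict 5, frames [1, 2, 4, 8]
Hits: 1 of 6 references → 1/6 = 0.1667.

0.17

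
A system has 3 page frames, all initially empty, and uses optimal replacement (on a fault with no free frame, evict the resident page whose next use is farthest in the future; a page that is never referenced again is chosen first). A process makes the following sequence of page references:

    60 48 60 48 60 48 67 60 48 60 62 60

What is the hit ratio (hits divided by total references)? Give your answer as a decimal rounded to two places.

60 -> miss, frames [60]
48 -> miss, frames [60, 48]
60 -> hit
48 -> hit
60 -> hit
48 -> hit
67 -> miss, frames [60, 48, 67]
60 -> hit
48 -> hit
60 -> hit
62 -> miss, evict 67, frames [60, 48, 62]
60 -> hit
Hits: 8 of 12 references → 8/12 = 0.6667.

0.67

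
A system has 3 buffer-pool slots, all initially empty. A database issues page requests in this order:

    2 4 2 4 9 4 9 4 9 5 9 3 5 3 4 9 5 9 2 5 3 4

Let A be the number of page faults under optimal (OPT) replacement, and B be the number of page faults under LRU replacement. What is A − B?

-3

Under OPT: F F . . F . . . . F . F . . . F . . F . . F → 8 faults.
Under LRU: F F . . F . . . . F . F . . F F F . F . F F → 11 faults.
A − B = 8 − 11 = -3.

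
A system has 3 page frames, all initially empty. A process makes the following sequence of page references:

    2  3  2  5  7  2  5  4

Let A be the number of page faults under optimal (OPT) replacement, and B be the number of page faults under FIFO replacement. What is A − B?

Under OPT: F F . F F . . F → 5 faults.
Under FIFO: F F . F F F . F → 6 faults.
A − B = 5 − 6 = -1.

-1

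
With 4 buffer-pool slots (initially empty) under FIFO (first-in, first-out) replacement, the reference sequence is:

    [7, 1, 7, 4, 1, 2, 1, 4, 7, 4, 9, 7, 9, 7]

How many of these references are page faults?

7: fault, frames {7}
1: fault, frames {7,1}
7: hit
4: fault, frames {7,1,4}
1: hit
2: fault, frames {7,1,4,2}
1: hit
4: hit
7: hit
4: hit
9: fault, evict 7, frames {1,4,2,9}
7: fault, evict 1, frames {4,2,9,7}
9: hit
7: hit
Page faults: 6.

6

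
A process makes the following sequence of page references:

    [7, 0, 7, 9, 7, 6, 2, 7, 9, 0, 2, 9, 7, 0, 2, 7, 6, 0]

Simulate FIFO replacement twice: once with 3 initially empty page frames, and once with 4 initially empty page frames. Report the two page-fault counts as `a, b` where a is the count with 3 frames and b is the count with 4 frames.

12, 9

3 frames: F F . F . F F F F F F . F . . . F F → 12 faults.
4 frames: F F . F . F F F . F . F . . . . F . → 9 faults.
9 < 12: adding a frame reduced faults, as is typical.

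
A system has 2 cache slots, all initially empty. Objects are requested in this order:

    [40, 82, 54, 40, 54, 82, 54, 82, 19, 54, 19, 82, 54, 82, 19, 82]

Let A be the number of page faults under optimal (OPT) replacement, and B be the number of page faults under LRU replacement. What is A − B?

-3

Under OPT: F F F . . F . . F . . F . . F . → 7 faults.
Under LRU: F F F F . F . . F F . F F . F . → 10 faults.
A − B = 7 − 10 = -3.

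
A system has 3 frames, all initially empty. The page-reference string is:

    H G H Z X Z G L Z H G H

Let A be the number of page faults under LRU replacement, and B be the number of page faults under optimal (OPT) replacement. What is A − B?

Under LRU: F F . F F . F F . F F . → 8 faults.
Under OPT: F F . F F . . F . F . . → 6 faults.
A − B = 8 − 6 = 2.

2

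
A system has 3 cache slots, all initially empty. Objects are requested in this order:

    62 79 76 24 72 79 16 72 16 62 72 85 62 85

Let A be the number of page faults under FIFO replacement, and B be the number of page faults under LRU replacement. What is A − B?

Under FIFO: F F F F F F F . . F F F . . → 10 faults.
Under LRU: F F F F F F F . . F . F . . → 9 faults.
A − B = 10 − 9 = 1.

1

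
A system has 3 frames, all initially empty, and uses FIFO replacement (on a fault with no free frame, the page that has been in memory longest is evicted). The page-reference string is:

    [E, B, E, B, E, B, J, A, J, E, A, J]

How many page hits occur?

7

E -> miss, frames (E)
B -> miss, frames (E B)
E -> hit
B -> hit
E -> hit
B -> hit
J -> miss, frames (E B J)
A -> miss, evict E, frames (B J A)
J -> hit
E -> miss, evict B, frames (J A E)
A -> hit
J -> hit
Hits: 7.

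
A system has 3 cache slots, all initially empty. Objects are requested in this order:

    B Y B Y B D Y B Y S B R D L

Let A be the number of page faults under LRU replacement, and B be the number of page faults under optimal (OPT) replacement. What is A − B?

Under LRU: F F . . . F . . . F . F F F → 7 faults.
Under OPT: F F . . . F . . . F . F . F → 6 faults.
A − B = 7 − 6 = 1.

1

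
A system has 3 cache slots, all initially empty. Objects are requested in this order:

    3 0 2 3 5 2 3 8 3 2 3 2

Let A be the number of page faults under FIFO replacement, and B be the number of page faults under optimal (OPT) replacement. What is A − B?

2

Under FIFO: F F F . F . F F . F . . → 7 faults.
Under OPT: F F F . F . . F . . . . → 5 faults.
A − B = 7 − 5 = 2.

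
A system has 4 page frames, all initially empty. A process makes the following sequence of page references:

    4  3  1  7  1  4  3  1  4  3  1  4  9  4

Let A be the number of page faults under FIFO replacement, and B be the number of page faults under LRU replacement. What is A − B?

1

Under FIFO: F F F F . . . . . . . . F F → 6 faults.
Under LRU: F F F F . . . . . . . . F . → 5 faults.
A − B = 6 − 5 = 1.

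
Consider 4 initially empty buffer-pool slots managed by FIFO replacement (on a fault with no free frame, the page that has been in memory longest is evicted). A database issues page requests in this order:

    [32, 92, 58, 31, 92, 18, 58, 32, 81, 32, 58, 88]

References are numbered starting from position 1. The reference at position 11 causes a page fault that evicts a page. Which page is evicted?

pos 1: 32 -> fault, frames (32)
pos 2: 92 -> fault, frames (32 92)
pos 3: 58 -> fault, frames (32 92 58)
pos 4: 31 -> fault, frames (32 92 58 31)
pos 5: 92 -> hit
pos 6: 18 -> fault, evict 32, frames (92 58 31 18)
pos 7: 58 -> hit
pos 8: 32 -> fault, evict 92, frames (58 31 18 32)
pos 9: 81 -> fault, evict 58, frames (31 18 32 81)
pos 10: 32 -> hit
pos 11: 58 -> fault, evict 31, frames (18 32 81 58)
At position 11, page 31 is evicted.

31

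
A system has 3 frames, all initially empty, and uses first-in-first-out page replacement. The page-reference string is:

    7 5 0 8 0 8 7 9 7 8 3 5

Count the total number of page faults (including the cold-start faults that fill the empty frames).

8

7: fault, frames (7)
5: fault, frames (7 5)
0: fault, frames (7 5 0)
8: fault, evict 7, frames (5 0 8)
0: hit
8: hit
7: fault, evict 5, frames (0 8 7)
9: fault, evict 0, frames (8 7 9)
7: hit
8: hit
3: fault, evict 8, frames (7 9 3)
5: fault, evict 7, frames (9 3 5)
Page faults: 8.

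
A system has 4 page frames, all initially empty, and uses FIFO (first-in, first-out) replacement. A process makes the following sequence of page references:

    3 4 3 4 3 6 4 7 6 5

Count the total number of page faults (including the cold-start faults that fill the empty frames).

3 → fault, frames (3)
4 → fault, frames (3 4)
3 → hit
4 → hit
3 → hit
6 → fault, frames (3 4 6)
4 → hit
7 → fault, frames (3 4 6 7)
6 → hit
5 → fault, evict 3, frames (4 6 7 5)
Page faults: 5.

5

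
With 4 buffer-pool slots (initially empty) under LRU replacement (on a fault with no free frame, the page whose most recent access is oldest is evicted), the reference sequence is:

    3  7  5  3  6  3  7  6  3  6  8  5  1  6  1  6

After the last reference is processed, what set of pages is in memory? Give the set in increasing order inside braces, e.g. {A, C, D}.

3: fault, frames [3]
7: fault, frames [3, 7]
5: fault, frames [3, 7, 5]
3: hit
6: fault, frames [7, 5, 3, 6]
3: hit
7: hit
6: hit
3: hit
6: hit
8: fault, evict 5, frames [7, 3, 6, 8]
5: fault, evict 7, frames [3, 6, 8, 5]
1: fault, evict 3, frames [6, 8, 5, 1]
6: hit
1: hit
6: hit

{1, 5, 6, 8}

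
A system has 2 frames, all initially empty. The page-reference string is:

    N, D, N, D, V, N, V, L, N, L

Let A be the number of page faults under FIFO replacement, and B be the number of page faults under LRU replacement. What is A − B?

-1

Under FIFO: F F . . F F . F . . → 5 faults.
Under LRU: F F . . F F . F F . → 6 faults.
A − B = 5 − 6 = -1.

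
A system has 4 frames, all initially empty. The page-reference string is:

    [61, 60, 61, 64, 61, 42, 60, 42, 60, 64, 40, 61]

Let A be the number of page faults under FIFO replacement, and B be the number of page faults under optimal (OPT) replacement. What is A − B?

1

Under FIFO: F F . F . F . . . . F F → 6 faults.
Under OPT: F F . F . F . . . . F . → 5 faults.
A − B = 6 − 5 = 1.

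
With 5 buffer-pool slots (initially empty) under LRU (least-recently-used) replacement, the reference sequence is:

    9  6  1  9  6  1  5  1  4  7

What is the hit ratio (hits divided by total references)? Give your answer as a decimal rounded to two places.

9: fault, frames {9}
6: fault, frames {9,6}
1: fault, frames {9,6,1}
9: hit
6: hit
1: hit
5: fault, frames {9,6,1,5}
1: hit
4: fault, frames {9,6,5,1,4}
7: fault, evict 9, frames {6,5,1,4,7}
Hits: 4 of 10 references → 4/10 = 0.4000.

0.40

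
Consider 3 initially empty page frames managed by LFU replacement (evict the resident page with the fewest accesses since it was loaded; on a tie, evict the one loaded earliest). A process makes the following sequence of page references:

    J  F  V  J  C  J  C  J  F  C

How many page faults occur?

J → miss, frames [J]
F → miss, frames [J, F]
V → miss, frames [J, F, V]
J → hit
C → miss, evict F, frames [J, V, C]
J → hit
C → hit
J → hit
F → miss, evict V, frames [J, C, F]
C → hit
Page faults: 5.

5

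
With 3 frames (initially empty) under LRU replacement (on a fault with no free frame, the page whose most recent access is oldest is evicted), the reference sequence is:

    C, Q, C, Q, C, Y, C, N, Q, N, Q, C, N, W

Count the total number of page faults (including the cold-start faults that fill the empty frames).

C -> fault, frames (C)
Q -> fault, frames (C Q)
C -> hit
Q -> hit
C -> hit
Y -> fault, frames (Q C Y)
C -> hit
N -> fault, evict Q, frames (Y C N)
Q -> fault, evict Y, frames (C N Q)
N -> hit
Q -> hit
C -> hit
N -> hit
W -> fault, evict Q, frames (C N W)
Page faults: 6.

6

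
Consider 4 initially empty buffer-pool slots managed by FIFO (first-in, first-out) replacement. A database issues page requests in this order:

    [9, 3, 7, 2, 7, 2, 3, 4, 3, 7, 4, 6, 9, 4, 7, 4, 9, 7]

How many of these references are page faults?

8

9: fault, frames {9}
3: fault, frames {9,3}
7: fault, frames {9,3,7}
2: fault, frames {9,3,7,2}
7: hit
2: hit
3: hit
4: fault, evict 9, frames {3,7,2,4}
3: hit
7: hit
4: hit
6: fault, evict 3, frames {7,2,4,6}
9: fault, evict 7, frames {2,4,6,9}
4: hit
7: fault, evict 2, frames {4,6,9,7}
4: hit
9: hit
7: hit
Page faults: 8.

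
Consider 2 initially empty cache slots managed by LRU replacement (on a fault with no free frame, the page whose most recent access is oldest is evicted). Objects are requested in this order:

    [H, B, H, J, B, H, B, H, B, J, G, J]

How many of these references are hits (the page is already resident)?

5

H → fault, frames [H]
B → fault, frames [H, B]
H → hit
J → fault, evict B, frames [H, J]
B → fault, evict H, frames [J, B]
H → fault, evict J, frames [B, H]
B → hit
H → hit
B → hit
J → fault, evict H, frames [B, J]
G → fault, evict B, frames [J, G]
J → hit
Hits: 5.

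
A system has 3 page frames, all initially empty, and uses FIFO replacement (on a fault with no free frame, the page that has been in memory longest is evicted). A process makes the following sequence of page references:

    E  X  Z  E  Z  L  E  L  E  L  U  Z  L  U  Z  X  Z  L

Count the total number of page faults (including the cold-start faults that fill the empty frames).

E -> miss, frames [E]
X -> miss, frames [E, X]
Z -> miss, frames [E, X, Z]
E -> hit
Z -> hit
L -> miss, evict E, frames [X, Z, L]
E -> miss, evict X, frames [Z, L, E]
L -> hit
E -> hit
L -> hit
U -> miss, evict Z, frames [L, E, U]
Z -> miss, evict L, frames [E, U, Z]
L -> miss, evict E, frames [U, Z, L]
U -> hit
Z -> hit
X -> miss, evict U, frames [Z, L, X]
Z -> hit
L -> hit
Page faults: 9.

9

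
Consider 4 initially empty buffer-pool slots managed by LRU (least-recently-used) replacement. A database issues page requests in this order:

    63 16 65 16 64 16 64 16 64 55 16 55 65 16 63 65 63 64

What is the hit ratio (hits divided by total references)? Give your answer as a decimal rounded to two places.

63: miss, frames [63]
16: miss, frames [63, 16]
65: miss, frames [63, 16, 65]
16: hit
64: miss, frames [63, 65, 16, 64]
16: hit
64: hit
16: hit
64: hit
55: miss, evict 63, frames [65, 16, 64, 55]
16: hit
55: hit
65: hit
16: hit
63: miss, evict 64, frames [55, 65, 16, 63]
65: hit
63: hit
64: miss, evict 55, frames [16, 65, 63, 64]
Hits: 11 of 18 references → 11/18 = 0.6111.

0.61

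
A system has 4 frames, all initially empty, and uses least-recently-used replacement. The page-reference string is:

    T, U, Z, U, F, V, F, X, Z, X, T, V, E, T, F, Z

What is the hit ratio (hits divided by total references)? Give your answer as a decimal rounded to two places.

0.25

T → fault, frames (T)
U → fault, frames (T U)
Z → fault, frames (T U Z)
U → hit
F → fault, frames (T Z U F)
V → fault, evict T, frames (Z U F V)
F → hit
X → fault, evict Z, frames (U V F X)
Z → fault, evict U, frames (V F X Z)
X → hit
T → fault, evict V, frames (F Z X T)
V → fault, evict F, frames (Z X T V)
E → fault, evict Z, frames (X T V E)
T → hit
F → fault, evict X, frames (V E T F)
Z → fault, evict V, frames (E T F Z)
Hits: 4 of 16 references → 4/16 = 0.2500.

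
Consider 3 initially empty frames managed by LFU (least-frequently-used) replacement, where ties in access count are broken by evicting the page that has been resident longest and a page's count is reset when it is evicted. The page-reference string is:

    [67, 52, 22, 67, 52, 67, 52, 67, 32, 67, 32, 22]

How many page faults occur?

5

67: miss, frames [67]
52: miss, frames [67, 52]
22: miss, frames [67, 52, 22]
67: hit
52: hit
67: hit
52: hit
67: hit
32: miss, evict 22, frames [67, 52, 32]
67: hit
32: hit
22: miss, evict 32, frames [67, 52, 22]
Page faults: 5.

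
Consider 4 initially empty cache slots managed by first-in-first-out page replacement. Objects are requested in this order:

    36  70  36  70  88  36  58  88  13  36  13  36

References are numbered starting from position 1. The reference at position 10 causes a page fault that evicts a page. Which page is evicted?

70

pos 1: 36 -> fault, frames {36}
pos 2: 70 -> fault, frames {36,70}
pos 3: 36 -> hit
pos 4: 70 -> hit
pos 5: 88 -> fault, frames {36,70,88}
pos 6: 36 -> hit
pos 7: 58 -> fault, frames {36,70,88,58}
pos 8: 88 -> hit
pos 9: 13 -> fault, evict 36, frames {70,88,58,13}
pos 10: 36 -> fault, evict 70, frames {88,58,13,36}
At position 10, page 70 is evicted.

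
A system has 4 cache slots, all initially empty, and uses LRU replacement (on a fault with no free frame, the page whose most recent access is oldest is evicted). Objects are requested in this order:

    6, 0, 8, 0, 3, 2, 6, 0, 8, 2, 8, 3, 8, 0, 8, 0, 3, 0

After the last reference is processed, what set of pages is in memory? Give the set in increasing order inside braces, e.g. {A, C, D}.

{0, 2, 3, 8}

6 -> fault, frames [6]
0 -> fault, frames [6, 0]
8 -> fault, frames [6, 0, 8]
0 -> hit
3 -> fault, frames [6, 8, 0, 3]
2 -> fault, evict 6, frames [8, 0, 3, 2]
6 -> fault, evict 8, frames [0, 3, 2, 6]
0 -> hit
8 -> fault, evict 3, frames [2, 6, 0, 8]
2 -> hit
8 -> hit
3 -> fault, evict 6, frames [0, 2, 8, 3]
8 -> hit
0 -> hit
8 -> hit
0 -> hit
3 -> hit
0 -> hit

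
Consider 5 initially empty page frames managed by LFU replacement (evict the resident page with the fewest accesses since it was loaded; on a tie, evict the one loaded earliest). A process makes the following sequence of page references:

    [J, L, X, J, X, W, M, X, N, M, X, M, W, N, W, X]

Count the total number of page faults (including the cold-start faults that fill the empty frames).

J -> fault, frames (J)
L -> fault, frames (J L)
X -> fault, frames (J L X)
J -> hit
X -> hit
W -> fault, frames (J L X W)
M -> fault, frames (J L X W M)
X -> hit
N -> fault, evict L, frames (J X W M N)
M -> hit
X -> hit
M -> hit
W -> hit
N -> hit
W -> hit
X -> hit
Page faults: 6.

6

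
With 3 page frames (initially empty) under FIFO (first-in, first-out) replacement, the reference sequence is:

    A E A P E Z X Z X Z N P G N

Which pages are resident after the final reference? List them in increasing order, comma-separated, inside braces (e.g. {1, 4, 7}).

{G, N, P}

A -> miss, frames [A]
E -> miss, frames [A, E]
A -> hit
P -> miss, frames [A, E, P]
E -> hit
Z -> miss, evict A, frames [E, P, Z]
X -> miss, evict E, frames [P, Z, X]
Z -> hit
X -> hit
Z -> hit
N -> miss, evict P, frames [Z, X, N]
P -> miss, evict Z, frames [X, N, P]
G -> miss, evict X, frames [N, P, G]
N -> hit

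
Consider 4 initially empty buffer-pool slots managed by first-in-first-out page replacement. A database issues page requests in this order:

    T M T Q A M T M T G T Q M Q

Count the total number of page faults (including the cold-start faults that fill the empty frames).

T -> fault, frames (T)
M -> fault, frames (T M)
T -> hit
Q -> fault, frames (T M Q)
A -> fault, frames (T M Q A)
M -> hit
T -> hit
M -> hit
T -> hit
G -> fault, evict T, frames (M Q A G)
T -> fault, evict M, frames (Q A G T)
Q -> hit
M -> fault, evict Q, frames (A G T M)
Q -> fault, evict A, frames (G T M Q)
Page faults: 8.

8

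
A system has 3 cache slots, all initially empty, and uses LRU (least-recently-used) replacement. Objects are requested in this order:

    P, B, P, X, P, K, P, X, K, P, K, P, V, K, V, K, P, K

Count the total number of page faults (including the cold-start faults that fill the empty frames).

5

P -> fault, frames {P}
B -> fault, frames {P,B}
P -> hit
X -> fault, frames {B,P,X}
P -> hit
K -> fault, evict B, frames {X,P,K}
P -> hit
X -> hit
K -> hit
P -> hit
K -> hit
P -> hit
V -> fault, evict X, frames {K,P,V}
K -> hit
V -> hit
K -> hit
P -> hit
K -> hit
Page faults: 5.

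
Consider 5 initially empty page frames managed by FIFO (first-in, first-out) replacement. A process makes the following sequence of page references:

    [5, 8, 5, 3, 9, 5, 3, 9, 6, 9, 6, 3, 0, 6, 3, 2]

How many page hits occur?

9

5: miss, frames [5]
8: miss, frames [5, 8]
5: hit
3: miss, frames [5, 8, 3]
9: miss, frames [5, 8, 3, 9]
5: hit
3: hit
9: hit
6: miss, frames [5, 8, 3, 9, 6]
9: hit
6: hit
3: hit
0: miss, evict 5, frames [8, 3, 9, 6, 0]
6: hit
3: hit
2: miss, evict 8, frames [3, 9, 6, 0, 2]
Hits: 9.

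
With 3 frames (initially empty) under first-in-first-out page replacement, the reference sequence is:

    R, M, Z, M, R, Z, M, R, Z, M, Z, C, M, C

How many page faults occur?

4

R → fault, frames [R]
M → fault, frames [R, M]
Z → fault, frames [R, M, Z]
M → hit
R → hit
Z → hit
M → hit
R → hit
Z → hit
M → hit
Z → hit
C → fault, evict R, frames [M, Z, C]
M → hit
C → hit
Page faults: 4.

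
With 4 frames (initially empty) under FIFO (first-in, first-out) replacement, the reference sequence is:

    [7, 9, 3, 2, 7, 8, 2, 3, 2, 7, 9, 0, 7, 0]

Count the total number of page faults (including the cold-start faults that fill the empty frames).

7: miss, frames [7]
9: miss, frames [7, 9]
3: miss, frames [7, 9, 3]
2: miss, frames [7, 9, 3, 2]
7: hit
8: miss, evict 7, frames [9, 3, 2, 8]
2: hit
3: hit
2: hit
7: miss, evict 9, frames [3, 2, 8, 7]
9: miss, evict 3, frames [2, 8, 7, 9]
0: miss, evict 2, frames [8, 7, 9, 0]
7: hit
0: hit
Page faults: 8.

8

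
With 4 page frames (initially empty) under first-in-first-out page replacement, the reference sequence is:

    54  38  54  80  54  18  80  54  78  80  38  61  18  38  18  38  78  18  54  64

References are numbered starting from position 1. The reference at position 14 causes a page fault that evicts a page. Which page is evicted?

80

pos 1: 54: miss, frames [54]
pos 2: 38: miss, frames [54, 38]
pos 3: 54: hit
pos 4: 80: miss, frames [54, 38, 80]
pos 5: 54: hit
pos 6: 18: miss, frames [54, 38, 80, 18]
pos 7: 80: hit
pos 8: 54: hit
pos 9: 78: miss, evict 54, frames [38, 80, 18, 78]
pos 10: 80: hit
pos 11: 38: hit
pos 12: 61: miss, evict 38, frames [80, 18, 78, 61]
pos 13: 18: hit
pos 14: 38: miss, evict 80, frames [18, 78, 61, 38]
At position 14, page 80 is evicted.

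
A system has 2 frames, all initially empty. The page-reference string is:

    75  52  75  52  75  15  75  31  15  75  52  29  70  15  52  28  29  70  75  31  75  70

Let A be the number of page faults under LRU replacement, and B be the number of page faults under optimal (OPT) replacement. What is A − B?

3

Under LRU: F F . . . F . F F F F F F F F F F F F F . F → 17 faults.
Under OPT: F F . . . F . F . F F F F . F F F . F F . F → 14 faults.
A − B = 17 − 14 = 3.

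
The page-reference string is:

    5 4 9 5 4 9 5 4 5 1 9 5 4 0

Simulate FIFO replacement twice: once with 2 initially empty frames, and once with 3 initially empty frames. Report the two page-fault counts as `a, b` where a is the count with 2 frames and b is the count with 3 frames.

13, 7

2 frames: F F F F F F F F . F F F F F → 13 faults.
3 frames: F F F . . . . . . F . F F F → 7 faults.
7 < 13: adding a frame reduced faults, as is typical.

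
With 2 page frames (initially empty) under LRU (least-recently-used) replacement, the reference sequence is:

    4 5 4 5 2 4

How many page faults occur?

4 -> fault, frames (4)
5 -> fault, frames (4 5)
4 -> hit
5 -> hit
2 -> fault, evict 4, frames (5 2)
4 -> fault, evict 5, frames (2 4)
Page faults: 4.

4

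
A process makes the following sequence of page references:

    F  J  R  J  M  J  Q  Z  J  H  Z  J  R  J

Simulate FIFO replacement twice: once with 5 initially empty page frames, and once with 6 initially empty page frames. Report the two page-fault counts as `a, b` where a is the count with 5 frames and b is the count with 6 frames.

9, 7

5 frames: F F F . F . F F . F . F F . → 9 faults.
6 frames: F F F . F . F F . F . . . . → 7 faults.
7 < 9: adding a frame reduced faults, as is typical.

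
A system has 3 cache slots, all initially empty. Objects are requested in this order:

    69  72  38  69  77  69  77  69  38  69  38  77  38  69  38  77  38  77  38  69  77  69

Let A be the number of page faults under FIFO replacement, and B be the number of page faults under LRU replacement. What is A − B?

1

Under FIFO: F F F . F F . . . . . . . . . . . . . . . . → 5 faults.
Under LRU: F F F . F . . . . . . . . . . . . . . . . . → 4 faults.
A − B = 5 − 4 = 1.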